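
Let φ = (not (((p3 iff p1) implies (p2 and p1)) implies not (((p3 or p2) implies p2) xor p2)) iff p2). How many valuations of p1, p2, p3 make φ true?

3

p1 | p2 | p3 | (p3 iff p1) | (p2 and p1) | (p3 or p2) | ((p3 or p2) implies p2) | φ
-- | -- | -- | ----------- | ----------- | ---------- | ----------------------- | -
1  | 1  | 1  |      1      |      1      |     1      |            1            | 0
1  | 1  | 0  |      0      |      1      |     1      |            1            | 0
1  | 0  | 1  |      1      |      0      |     1      |            0            | 1
1  | 0  | 0  |      0      |      0      |     0      |            1            | 0
0  | 1  | 1  |      0      |      0      |     1      |            1            | 0
0  | 1  | 0  |      1      |      0      |     1      |            1            | 0
0  | 0  | 1  |      0      |      0      |     1      |            0            | 1
0  | 0  | 0  |      1      |      0      |     0      |            1            | 1
The formula is true on 3 of the 8 rows.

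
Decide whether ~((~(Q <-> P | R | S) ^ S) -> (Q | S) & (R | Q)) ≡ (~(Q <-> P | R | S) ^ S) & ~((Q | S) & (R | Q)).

P  Q  R  S  |  φ  ψ
T  T  T  T  |  F  F
T  T  T  F  |  F  F
T  T  F  T  |  F  F
T  T  F  F  |  F  F
T  F  T  T  |  F  F
T  F  T  F  |  T  T
T  F  F  T  |  F  F
T  F  F  F  |  T  T
F  T  T  T  |  F  F
F  T  T  F  |  F  F
F  T  F  T  |  F  F
F  T  F  F  |  F  F
F  F  T  T  |  F  F
F  F  T  F  |  T  T
F  F  F  T  |  F  F
F  F  F  F  |  F  F
The columns for φ and ψ agree on every row, so they are logically equivalent.

equivalent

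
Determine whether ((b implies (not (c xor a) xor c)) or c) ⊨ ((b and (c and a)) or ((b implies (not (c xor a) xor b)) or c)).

no

a | b | c || φ | ψ
1 | 1 | 1 || 1 | 1
1 | 1 | 0 || 0 | 1
1 | 0 | 1 || 1 | 1
1 | 0 | 0 || 1 | 1
0 | 1 | 1 || 1 | 1
0 | 1 | 0 || 1 | 0
0 | 0 | 1 || 1 | 1
0 | 0 | 0 || 1 | 1
At a=0, b=1, c=0 we have φ true but ψ false, so φ does not entail ψ.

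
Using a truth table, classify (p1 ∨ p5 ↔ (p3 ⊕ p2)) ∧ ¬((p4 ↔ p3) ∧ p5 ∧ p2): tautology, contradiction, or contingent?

contingent

p1 | p2 | p3 | p4 | p5 || φ
F  | F  | F  | F  | F  || T
F  | F  | F  | F  | T  || F
F  | F  | F  | T  | F  || T
F  | F  | F  | T  | T  || F
F  | F  | T  | F  | F  || F
F  | F  | T  | F  | T  || T
F  | F  | T  | T  | F  || F
F  | F  | T  | T  | T  || T
F  | T  | F  | F  | F  || F
F  | T  | F  | F  | T  || F
F  | T  | F  | T  | F  || F
F  | T  | F  | T  | T  || T
F  | T  | T  | F  | F  || T
F  | T  | T  | F  | T  || F
F  | T  | T  | T  | F  || T
F  | T  | T  | T  | T  || F
T  | F  | F  | F  | F  || F
T  | F  | F  | F  | T  || F
T  | F  | F  | T  | F  || F
T  | F  | F  | T  | T  || F
T  | F  | T  | F  | F  || T
T  | F  | T  | F  | T  || T
T  | F  | T  | T  | F  || T
T  | F  | T  | T  | T  || T
T  | T  | F  | F  | F  || T
T  | T  | F  | F  | T  || F
T  | T  | F  | T  | F  || T
T  | T  | F  | T  | T  || T
T  | T  | T  | F  | F  || F
T  | T  | T  | F  | T  || F
T  | T  | T  | T  | F  || F
T  | T  | T  | T  | T  || F
14 of 32 rows are T, so the formula is contingent.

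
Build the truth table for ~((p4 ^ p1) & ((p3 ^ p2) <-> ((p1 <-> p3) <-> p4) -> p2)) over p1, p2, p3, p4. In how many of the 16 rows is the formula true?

10

p1 | p2 | p3 | p4 || (p4 ^ p1) | (p3 ^ p2) | (p1 <-> p3) | ((p1 <-> p3) <-> p4) | (((p1 <-> p3) <-> p4) -> p2) | φ
0  | 0  | 0  | 0  ||     0     |     0     |      1      |          0           |              1               | 1
0  | 0  | 0  | 1  ||     1     |     0     |      1      |          1           |              0               | 0
0  | 0  | 1  | 0  ||     0     |     1     |      0      |          1           |              0               | 1
0  | 0  | 1  | 1  ||     1     |     1     |      0      |          0           |              1               | 0
0  | 1  | 0  | 0  ||     0     |     1     |      1      |          0           |              1               | 1
0  | 1  | 0  | 1  ||     1     |     1     |      1      |          1           |              1               | 0
0  | 1  | 1  | 0  ||     0     |     0     |      0      |          1           |              1               | 1
0  | 1  | 1  | 1  ||     1     |     0     |      0      |          0           |              1               | 1
1  | 0  | 0  | 0  ||     1     |     0     |      0      |          1           |              0               | 0
1  | 0  | 0  | 1  ||     0     |     0     |      0      |          0           |              1               | 1
1  | 0  | 1  | 0  ||     1     |     1     |      1      |          0           |              1               | 0
1  | 0  | 1  | 1  ||     0     |     1     |      1      |          1           |              0               | 1
1  | 1  | 0  | 0  ||     1     |     1     |      0      |          1           |              1               | 0
1  | 1  | 0  | 1  ||     0     |     1     |      0      |          0           |              1               | 1
1  | 1  | 1  | 0  ||     1     |     0     |      1      |          0           |              1               | 1
1  | 1  | 1  | 1  ||     0     |     0     |      1      |          1           |              1               | 1
The formula is true on 10 of the 16 rows.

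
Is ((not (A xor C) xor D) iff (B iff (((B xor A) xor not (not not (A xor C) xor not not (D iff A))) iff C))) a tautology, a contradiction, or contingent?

contingent

A  B  C  D  |  (A xor C)  not (A xor C)  (not (A xor C) xor D)  (B xor A)  not not (A xor C)  (D iff A)  not (D iff A)  not not (D iff A)  φ
0  0  0  0  |      0            1                  1                0              0              1            0                1          0
0  0  0  1  |      0            1                  0                0              0              0            1                0          0
0  0  1  0  |      1            0                  0                0              1              1            0                1          1
0  0  1  1  |      1            0                  1                0              1              0            1                0          1
0  1  0  0  |      0            1                  1                1              0              1            0                1          0
0  1  0  1  |      0            1                  0                1              0              0            1                0          0
0  1  1  0  |      1            0                  0                1              1              1            0                1          1
0  1  1  1  |      1            0                  1                1              1              0            1                0          1
1  0  0  0  |      1            0                  0                1              1              0            1                0          0
1  0  0  1  |      1            0                  1                1              1              1            0                1          0
1  0  1  0  |      0            1                  1                1              0              0            1                0          1
1  0  1  1  |      0            1                  0                1              0              1            0                1          1
1  1  0  0  |      1            0                  0                0              1              0            1                0          0
1  1  0  1  |      1            0                  1                0              1              1            0                1          0
1  1  1  0  |      0            1                  1                0              0              0            1                0          1
1  1  1  1  |      0            1                  0                0              0              1            0                1          1
8 of 16 rows are 1, so the formula is contingent.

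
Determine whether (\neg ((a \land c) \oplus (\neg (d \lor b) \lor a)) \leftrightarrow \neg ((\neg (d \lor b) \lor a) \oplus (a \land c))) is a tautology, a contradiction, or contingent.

  a   |   b   |   c   |   d   | (a \land c) | (d \lor b) | \neg (d \lor b) | (\neg (d \lor b) \lor a) |   φ  
----- | ----- | ----- | ----- | ----------- | ---------- | --------------- | ------------------------ | -----
 True |  True |  True |  True |     True    |    True    |      False      |           True           |  True
 True |  True |  True | False |     True    |    True    |      False      |           True           |  True
 True |  True | False |  True |    False    |    True    |      False      |           True           |  True
 True |  True | False | False |    False    |    True    |      False      |           True           |  True
 True | False |  True |  True |     True    |    True    |      False      |           True           |  True
 True | False |  True | False |     True    |   False    |       True      |           True           |  True
 True | False | False |  True |    False    |    True    |      False      |           True           |  True
 True | False | False | False |    False    |   False    |       True      |           True           |  True
False |  True |  True |  True |    False    |    True    |      False      |          False           |  True
False |  True |  True | False |    False    |    True    |      False      |          False           |  True
False |  True | False |  True |    False    |    True    |      False      |          False           |  True
False |  True | False | False |    False    |    True    |      False      |          False           |  True
False | False |  True |  True |    False    |    True    |      False      |          False           |  True
False | False |  True | False |    False    |   False    |       True      |           True           |  True
False | False | False |  True |    False    |    True    |      False      |          False           |  True
False | False | False | False |    False    |   False    |       True      |           True           |  True
Every row is True, so the formula is a tautology.

tautology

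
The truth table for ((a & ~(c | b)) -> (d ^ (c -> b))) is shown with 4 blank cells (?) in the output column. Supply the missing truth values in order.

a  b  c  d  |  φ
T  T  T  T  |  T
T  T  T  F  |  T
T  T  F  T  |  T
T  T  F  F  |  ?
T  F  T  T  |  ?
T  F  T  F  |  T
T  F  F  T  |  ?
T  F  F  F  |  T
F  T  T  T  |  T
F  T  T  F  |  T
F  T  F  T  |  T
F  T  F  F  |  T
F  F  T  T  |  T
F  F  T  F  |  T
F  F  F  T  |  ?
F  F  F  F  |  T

Row a=T, b=T, c=F, d=F: (a & ~(c | b)) = F, (d ^ (c -> b)) = T, so the formula = T.
Row a=T, b=F, c=T, d=T: (a & ~(c | b)) = F, (d ^ (c -> b)) = T, so the formula = T.
Row a=T, b=F, c=F, d=T: (a & ~(c | b)) = T, (d ^ (c -> b)) = F, so the formula = F.
Row a=F, b=F, c=F, d=T: (a & ~(c | b)) = F, (d ^ (c -> b)) = F, so the formula = T.

T, T, F, T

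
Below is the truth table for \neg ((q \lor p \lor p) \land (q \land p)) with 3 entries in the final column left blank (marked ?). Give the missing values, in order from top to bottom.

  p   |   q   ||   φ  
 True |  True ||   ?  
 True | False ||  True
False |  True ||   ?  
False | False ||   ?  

Row p=True, q=True: (q \lor p \lor p) = True, (q \land p) = True, ((q \lor p \lor p) \land (q \land p)) = True, so the formula = False.
Row p=False, q=True: (q \lor p \lor p) = True, (q \land p) = False, ((q \lor p \lor p) \land (q \land p)) = False, so the formula = True.
Row p=False, q=False: (q \lor p \lor p) = False, (q \land p) = False, ((q \lor p \lor p) \land (q \land p)) = False, so the formula = True.

False, True, True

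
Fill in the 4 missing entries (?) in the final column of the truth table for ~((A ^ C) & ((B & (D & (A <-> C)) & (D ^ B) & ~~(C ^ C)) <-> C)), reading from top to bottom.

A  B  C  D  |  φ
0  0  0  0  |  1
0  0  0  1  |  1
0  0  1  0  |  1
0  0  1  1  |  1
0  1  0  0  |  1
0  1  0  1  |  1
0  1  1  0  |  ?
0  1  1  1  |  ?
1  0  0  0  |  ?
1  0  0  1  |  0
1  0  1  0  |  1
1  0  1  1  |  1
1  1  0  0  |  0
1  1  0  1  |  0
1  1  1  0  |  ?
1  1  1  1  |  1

Row A=0, B=1, C=1, D=0: (A ^ C) = 1, ((B & (D & (A <-> C)) & (D ^ B) & ~~(C ^ C)) <-> C) = 0, ((A ^ C) & ((B & (D & (A <-> C)) & (D ^ B) & ~~(C ^ C)) <-> C)) = 0, so the formula = 1.
Row A=0, B=1, C=1, D=1: (A ^ C) = 1, ((B & (D & (A <-> C)) & (D ^ B) & ~~(C ^ C)) <-> C) = 0, ((A ^ C) & ((B & (D & (A <-> C)) & (D ^ B) & ~~(C ^ C)) <-> C)) = 0, so the formula = 1.
Row A=1, B=0, C=0, D=0: (A ^ C) = 1, ((B & (D & (A <-> C)) & (D ^ B) & ~~(C ^ C)) <-> C) = 1, ((A ^ C) & ((B & (D & (A <-> C)) & (D ^ B) & ~~(C ^ C)) <-> C)) = 1, so the formula = 0.
Row A=1, B=1, C=1, D=0: (A ^ C) = 0, ((B & (D & (A <-> C)) & (D ^ B) & ~~(C ^ C)) <-> C) = 0, ((A ^ C) & ((B & (D & (A <-> C)) & (D ^ B) & ~~(C ^ C)) <-> C)) = 0, so the formula = 1.

1, 1, 0, 1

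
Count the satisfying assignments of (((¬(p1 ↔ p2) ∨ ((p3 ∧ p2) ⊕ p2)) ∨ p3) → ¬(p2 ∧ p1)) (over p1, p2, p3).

p1 | p2 | p3 | (p1 ↔ p2) | ¬(p1 ↔ p2) | (p3 ∧ p2) | ((p3 ∧ p2) ⊕ p2) | (p2 ∧ p1) | ¬(p2 ∧ p1) | φ
-- | -- | -- | --------- | ---------- | --------- | ---------------- | --------- | ---------- | -
T  | T  | T  |     T     |     F      |     T     |        F         |     T     |     F      | F
T  | T  | F  |     T     |     F      |     F     |        T         |     T     |     F      | F
T  | F  | T  |     F     |     T      |     F     |        F         |     F     |     T      | T
T  | F  | F  |     F     |     T      |     F     |        F         |     F     |     T      | T
F  | T  | T  |     F     |     T      |     T     |        F         |     F     |     T      | T
F  | T  | F  |     F     |     T      |     F     |        T         |     F     |     T      | T
F  | F  | T  |     T     |     F      |     F     |        F         |     F     |     T      | T
F  | F  | F  |     T     |     F      |     F     |        F         |     F     |     T      | T
The formula is true on 6 of the 8 rows.

6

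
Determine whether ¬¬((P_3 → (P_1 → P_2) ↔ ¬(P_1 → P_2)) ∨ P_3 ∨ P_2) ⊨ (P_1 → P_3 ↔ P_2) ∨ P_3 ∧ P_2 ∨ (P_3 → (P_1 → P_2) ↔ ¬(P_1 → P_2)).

no

P_1 | P_2 | P_3 || φ | ψ
 T  |  T  |  T  || T | T
 T  |  T  |  F  || T | F
 T  |  F  |  T  || T | F
 T  |  F  |  F  || T | T
 F  |  T  |  T  || T | T
 F  |  T  |  F  || T | T
 F  |  F  |  T  || T | F
 F  |  F  |  F  || F | F
At P_1=T, P_2=T, P_3=F we have φ true but ψ false, so φ does not entail ψ.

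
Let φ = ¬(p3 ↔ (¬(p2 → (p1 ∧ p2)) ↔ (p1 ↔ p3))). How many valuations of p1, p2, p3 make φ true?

6

p1 | p2 | p3 | (p1 ∧ p2) | (p2 → (p1 ∧ p2)) | ¬(p2 → (p1 ∧ p2)) | (p1 ↔ p3) | φ
-- | -- | -- | --------- | ---------------- | ----------------- | --------- | -
T  | T  | T  |     T     |        T         |         F         |     T     | T
T  | T  | F  |     T     |        T         |         F         |     F     | T
T  | F  | T  |     F     |        T         |         F         |     T     | T
T  | F  | F  |     F     |        T         |         F         |     F     | T
F  | T  | T  |     F     |        F         |         T         |     F     | T
F  | T  | F  |     F     |        F         |         T         |     T     | T
F  | F  | T  |     F     |        T         |         F         |     F     | F
F  | F  | F  |     F     |        T         |         F         |     T     | F
The formula is true on 6 of the 8 rows.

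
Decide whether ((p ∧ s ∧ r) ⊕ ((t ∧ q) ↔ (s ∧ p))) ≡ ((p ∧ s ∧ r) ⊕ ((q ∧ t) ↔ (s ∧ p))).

p | q | r | s | t || φ | ψ
1 | 1 | 1 | 1 | 1 || 0 | 0
1 | 1 | 1 | 1 | 0 || 1 | 1
1 | 1 | 1 | 0 | 1 || 0 | 0
1 | 1 | 1 | 0 | 0 || 1 | 1
1 | 1 | 0 | 1 | 1 || 1 | 1
1 | 1 | 0 | 1 | 0 || 0 | 0
1 | 1 | 0 | 0 | 1 || 0 | 0
1 | 1 | 0 | 0 | 0 || 1 | 1
1 | 0 | 1 | 1 | 1 || 1 | 1
1 | 0 | 1 | 1 | 0 || 1 | 1
1 | 0 | 1 | 0 | 1 || 1 | 1
1 | 0 | 1 | 0 | 0 || 1 | 1
1 | 0 | 0 | 1 | 1 || 0 | 0
1 | 0 | 0 | 1 | 0 || 0 | 0
1 | 0 | 0 | 0 | 1 || 1 | 1
1 | 0 | 0 | 0 | 0 || 1 | 1
0 | 1 | 1 | 1 | 1 || 0 | 0
0 | 1 | 1 | 1 | 0 || 1 | 1
0 | 1 | 1 | 0 | 1 || 0 | 0
0 | 1 | 1 | 0 | 0 || 1 | 1
0 | 1 | 0 | 1 | 1 || 0 | 0
0 | 1 | 0 | 1 | 0 || 1 | 1
0 | 1 | 0 | 0 | 1 || 0 | 0
0 | 1 | 0 | 0 | 0 || 1 | 1
0 | 0 | 1 | 1 | 1 || 1 | 1
0 | 0 | 1 | 1 | 0 || 1 | 1
0 | 0 | 1 | 0 | 1 || 1 | 1
0 | 0 | 1 | 0 | 0 || 1 | 1
0 | 0 | 0 | 1 | 1 || 1 | 1
0 | 0 | 0 | 1 | 0 || 1 | 1
0 | 0 | 0 | 0 | 1 || 1 | 1
0 | 0 | 0 | 0 | 0 || 1 | 1
The columns for φ and ψ agree on every row, so they are logically equivalent.

equivalent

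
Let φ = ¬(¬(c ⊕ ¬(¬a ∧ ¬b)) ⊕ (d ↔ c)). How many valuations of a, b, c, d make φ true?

a | b | c | d || ¬(¬(c ⊕ ¬(¬a ∧ ¬b)) ⊕ (d ↔ c))
0 | 0 | 0 | 0 ||               1               
0 | 0 | 0 | 1 ||               0               
0 | 0 | 1 | 0 ||               1               
0 | 0 | 1 | 1 ||               0               
0 | 1 | 0 | 0 ||               0               
0 | 1 | 0 | 1 ||               1               
0 | 1 | 1 | 0 ||               0               
0 | 1 | 1 | 1 ||               1               
1 | 0 | 0 | 0 ||               0               
1 | 0 | 0 | 1 ||               1               
1 | 0 | 1 | 0 ||               0               
1 | 0 | 1 | 1 ||               1               
1 | 1 | 0 | 0 ||               0               
1 | 1 | 0 | 1 ||               1               
1 | 1 | 1 | 0 ||               0               
1 | 1 | 1 | 1 ||               1               
The formula is true on 8 of the 16 rows.

8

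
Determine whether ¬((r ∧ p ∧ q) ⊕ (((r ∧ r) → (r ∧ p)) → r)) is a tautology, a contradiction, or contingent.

contingent

p  q  r  |  φ
0  0  0  |  1
0  0  1  |  0
0  1  0  |  1
0  1  1  |  0
1  0  0  |  1
1  0  1  |  0
1  1  0  |  1
1  1  1  |  1
5 of 8 rows are 1, so the formula is contingent.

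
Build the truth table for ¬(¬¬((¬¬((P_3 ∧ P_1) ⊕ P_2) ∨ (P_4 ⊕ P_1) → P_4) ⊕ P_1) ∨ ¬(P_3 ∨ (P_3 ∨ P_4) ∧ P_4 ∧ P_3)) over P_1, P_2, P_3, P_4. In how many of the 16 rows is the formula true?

3

P_1  P_2  P_3  P_4  |  (P_3 ∧ P_1)  ((P_3 ∧ P_1) ⊕ P_2)  ¬((P_3 ∧ P_1) ⊕ P_2)  ¬¬((P_3 ∧ P_1) ⊕ P_2)  (P_4 ⊕ P_1)  (P_3 ∨ P_4)  (P_4 ∧ P_3)  ((P_3 ∨ P_4) ∧ (P_4 ∧ P_3))  φ
 1    1    1    1   |       1                0                    1                      0                 0            1            1                    1               1
 1    1    1    0   |       1                0                    1                      0                 1            1            0                    0               0
 1    1    0    1   |       0                1                    0                      1                 0            1            0                    0               0
 1    1    0    0   |       0                1                    0                      1                 1            0            0                    0               0
 1    0    1    1   |       1                1                    0                      1                 0            1            1                    1               1
 1    0    1    0   |       1                1                    0                      1                 1            1            0                    0               0
 1    0    0    1   |       0                0                    1                      0                 0            1            0                    0               0
 1    0    0    0   |       0                0                    1                      0                 1            0            0                    0               0
 0    1    1    1   |       0                1                    0                      1                 1            1            1                    1               0
 0    1    1    0   |       0                1                    0                      1                 0            1            0                    0               1
 0    1    0    1   |       0                1                    0                      1                 1            1            0                    0               0
 0    1    0    0   |       0                1                    0                      1                 0            0            0                    0               0
 0    0    1    1   |       0                0                    1                      0                 1            1            1                    1               0
 0    0    1    0   |       0                0                    1                      0                 0            1            0                    0               0
 0    0    0    1   |       0                0                    1                      0                 1            1            0                    0               0
 0    0    0    0   |       0                0                    1                      0                 0            0            0                    0               0
The formula is true on 3 of the 16 rows.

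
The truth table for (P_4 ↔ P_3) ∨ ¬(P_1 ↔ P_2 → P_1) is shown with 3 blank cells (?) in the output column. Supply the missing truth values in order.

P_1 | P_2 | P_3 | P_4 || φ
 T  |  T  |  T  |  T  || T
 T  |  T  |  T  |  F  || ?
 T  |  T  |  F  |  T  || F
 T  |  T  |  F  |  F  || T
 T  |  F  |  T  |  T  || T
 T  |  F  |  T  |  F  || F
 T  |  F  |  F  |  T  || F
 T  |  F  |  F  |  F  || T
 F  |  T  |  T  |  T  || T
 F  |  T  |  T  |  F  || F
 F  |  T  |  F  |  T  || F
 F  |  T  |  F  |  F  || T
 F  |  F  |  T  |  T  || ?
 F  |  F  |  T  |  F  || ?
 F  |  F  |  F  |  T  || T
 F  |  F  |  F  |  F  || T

F, T, T

Row P_1=T, P_2=T, P_3=T, P_4=F: (P_4 ↔ P_3) = F, ¬(P_1 ↔ P_2 → P_1) = F, so the formula = F.
Row P_1=F, P_2=F, P_3=T, P_4=T: (P_4 ↔ P_3) = T, ¬(P_1 ↔ P_2 → P_1) = T, so the formula = T.
Row P_1=F, P_2=F, P_3=T, P_4=F: (P_4 ↔ P_3) = F, ¬(P_1 ↔ P_2 → P_1) = T, so the formula = T.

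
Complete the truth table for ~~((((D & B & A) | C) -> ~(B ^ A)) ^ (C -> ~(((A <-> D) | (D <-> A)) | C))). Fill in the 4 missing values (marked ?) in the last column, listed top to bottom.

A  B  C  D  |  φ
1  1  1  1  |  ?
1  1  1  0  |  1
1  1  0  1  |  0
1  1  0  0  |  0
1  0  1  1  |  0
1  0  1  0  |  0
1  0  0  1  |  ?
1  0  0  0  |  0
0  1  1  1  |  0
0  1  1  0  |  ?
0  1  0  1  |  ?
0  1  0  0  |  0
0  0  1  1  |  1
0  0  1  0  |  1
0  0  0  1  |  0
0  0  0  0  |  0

1, 0, 0, 0

Row A=1, B=1, C=1, D=1: ((((D & B & A) | C) -> ~(B ^ A)) ^ (C -> ~(((A <-> D) | (D <-> A)) | C))) = 1, ~((((D & B & A) | C) -> ~(B ^ A)) ^ (C -> ~(((A <-> D) | (D <-> A)) | C))) = 0, so the formula = 1.
Row A=1, B=0, C=0, D=1: ((((D & B & A) | C) -> ~(B ^ A)) ^ (C -> ~(((A <-> D) | (D <-> A)) | C))) = 0, ~((((D & B & A) | C) -> ~(B ^ A)) ^ (C -> ~(((A <-> D) | (D <-> A)) | C))) = 1, so the formula = 0.
Row A=0, B=1, C=1, D=0: ((((D & B & A) | C) -> ~(B ^ A)) ^ (C -> ~(((A <-> D) | (D <-> A)) | C))) = 0, ~((((D & B & A) | C) -> ~(B ^ A)) ^ (C -> ~(((A <-> D) | (D <-> A)) | C))) = 1, so the formula = 0.
Row A=0, B=1, C=0, D=1: ((((D & B & A) | C) -> ~(B ^ A)) ^ (C -> ~(((A <-> D) | (D <-> A)) | C))) = 0, ~((((D & B & A) | C) -> ~(B ^ A)) ^ (C -> ~(((A <-> D) | (D <-> A)) | C))) = 1, so the formula = 0.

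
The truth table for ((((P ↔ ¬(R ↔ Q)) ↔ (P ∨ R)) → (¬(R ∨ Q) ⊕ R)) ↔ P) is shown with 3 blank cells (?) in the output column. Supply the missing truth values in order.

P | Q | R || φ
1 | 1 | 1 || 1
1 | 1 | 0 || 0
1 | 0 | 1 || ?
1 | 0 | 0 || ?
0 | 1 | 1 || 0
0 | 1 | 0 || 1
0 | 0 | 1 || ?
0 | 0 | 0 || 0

Row P=1, Q=0, R=1: (((P ↔ ¬(R ↔ Q)) ↔ (P ∨ R)) → (¬(R ∨ Q) ⊕ R)) = 1, so the formula = 1.
Row P=1, Q=0, R=0: (((P ↔ ¬(R ↔ Q)) ↔ (P ∨ R)) → (¬(R ∨ Q) ⊕ R)) = 1, so the formula = 1.
Row P=0, Q=0, R=1: (((P ↔ ¬(R ↔ Q)) ↔ (P ∨ R)) → (¬(R ∨ Q) ⊕ R)) = 1, so the formula = 0.

1, 1, 0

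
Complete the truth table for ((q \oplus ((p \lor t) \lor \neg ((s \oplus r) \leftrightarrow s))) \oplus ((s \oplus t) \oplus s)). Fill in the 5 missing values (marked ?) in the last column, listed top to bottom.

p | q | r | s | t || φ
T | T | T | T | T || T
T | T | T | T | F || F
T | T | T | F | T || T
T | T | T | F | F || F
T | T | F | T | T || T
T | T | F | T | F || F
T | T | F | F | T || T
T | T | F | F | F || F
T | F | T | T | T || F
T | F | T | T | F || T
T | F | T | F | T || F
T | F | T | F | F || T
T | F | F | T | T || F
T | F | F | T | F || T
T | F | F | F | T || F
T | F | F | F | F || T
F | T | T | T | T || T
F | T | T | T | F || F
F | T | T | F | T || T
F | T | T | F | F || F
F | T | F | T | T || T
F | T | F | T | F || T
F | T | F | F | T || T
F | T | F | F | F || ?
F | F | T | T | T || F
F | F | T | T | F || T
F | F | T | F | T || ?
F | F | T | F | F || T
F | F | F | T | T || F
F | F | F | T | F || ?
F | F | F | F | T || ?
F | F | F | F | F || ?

T, F, F, F, F

Row p=F, q=T, r=F, s=F, t=F: (q \oplus ((p \lor t) \lor \neg ((s \oplus r) \leftrightarrow s))) = T, ((s \oplus t) \oplus s) = F, so the formula = T.
Row p=F, q=F, r=T, s=F, t=T: (q \oplus ((p \lor t) \lor \neg ((s \oplus r) \leftrightarrow s))) = T, ((s \oplus t) \oplus s) = T, so the formula = F.
Row p=F, q=F, r=F, s=T, t=F: (q \oplus ((p \lor t) \lor \neg ((s \oplus r) \leftrightarrow s))) = F, ((s \oplus t) \oplus s) = F, so the formula = F.
Row p=F, q=F, r=F, s=F, t=T: (q \oplus ((p \lor t) \lor \neg ((s \oplus r) \leftrightarrow s))) = T, ((s \oplus t) \oplus s) = T, so the formula = F.
Row p=F, q=F, r=F, s=F, t=F: (q \oplus ((p \lor t) \lor \neg ((s \oplus r) \leftrightarrow s))) = F, ((s \oplus t) \oplus s) = F, so the formula = F.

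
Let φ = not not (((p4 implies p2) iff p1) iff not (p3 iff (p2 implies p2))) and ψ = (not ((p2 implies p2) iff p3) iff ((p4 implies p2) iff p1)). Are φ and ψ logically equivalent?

p1 | p2 | p3 | p4 || φ | ψ
0  | 0  | 0  | 0  || 0 | 0
0  | 0  | 0  | 1  || 1 | 1
0  | 0  | 1  | 0  || 1 | 1
0  | 0  | 1  | 1  || 0 | 0
0  | 1  | 0  | 0  || 0 | 0
0  | 1  | 0  | 1  || 0 | 0
0  | 1  | 1  | 0  || 1 | 1
0  | 1  | 1  | 1  || 1 | 1
1  | 0  | 0  | 0  || 1 | 1
1  | 0  | 0  | 1  || 0 | 0
1  | 0  | 1  | 0  || 0 | 0
1  | 0  | 1  | 1  || 1 | 1
1  | 1  | 0  | 0  || 1 | 1
1  | 1  | 0  | 1  || 1 | 1
1  | 1  | 1  | 0  || 0 | 0
1  | 1  | 1  | 1  || 0 | 0
The columns for φ and ψ agree on every row, so they are logically equivalent.

equivalent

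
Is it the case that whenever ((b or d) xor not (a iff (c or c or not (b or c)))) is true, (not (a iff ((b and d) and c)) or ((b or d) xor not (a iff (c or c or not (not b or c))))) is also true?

a | b | c | d || φ | ψ
T | T | T | T || T | T
T | T | T | F || T | T
T | T | F | T || F | T
T | T | F | F || F | T
T | F | T | T || T | T
T | F | T | F || F | T
T | F | F | T || T | T
T | F | F | F || F | T
F | T | T | T || F | T
F | T | T | F || F | F
F | T | F | T || T | F
F | T | F | F || T | F
F | F | T | T || F | F
F | F | T | F || T | T
F | F | F | T || F | T
F | F | F | F || T | F
At a=F, b=T, c=F, d=T we have φ true but ψ false, so φ does not entail ψ.

no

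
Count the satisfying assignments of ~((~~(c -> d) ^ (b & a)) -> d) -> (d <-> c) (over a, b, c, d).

a | b | c | d || (c -> d) | ~(c -> d) | ~~(c -> d) | (b & a) | (~~(c -> d) ^ (b & a)) | (d <-> c) | φ
T | T | T | T ||    T     |     F     |     T      |    T    |           F            |     T     | T
T | T | T | F ||    F     |     T     |     F      |    T    |           T            |     F     | F
T | T | F | T ||    T     |     F     |     T      |    T    |           F            |     F     | T
T | T | F | F ||    T     |     F     |     T      |    T    |           F            |     T     | T
T | F | T | T ||    T     |     F     |     T      |    F    |           T            |     T     | T
T | F | T | F ||    F     |     T     |     F      |    F    |           F            |     F     | T
T | F | F | T ||    T     |     F     |     T      |    F    |           T            |     F     | T
T | F | F | F ||    T     |     F     |     T      |    F    |           T            |     T     | T
F | T | T | T ||    T     |     F     |     T      |    F    |           T            |     T     | T
F | T | T | F ||    F     |     T     |     F      |    F    |           F            |     F     | T
F | T | F | T ||    T     |     F     |     T      |    F    |           T            |     F     | T
F | T | F | F ||    T     |     F     |     T      |    F    |           T            |     T     | T
F | F | T | T ||    T     |     F     |     T      |    F    |           T            |     T     | T
F | F | T | F ||    F     |     T     |     F      |    F    |           F            |     F     | T
F | F | F | T ||    T     |     F     |     T      |    F    |           T            |     F     | T
F | F | F | F ||    T     |     F     |     T      |    F    |           T            |     T     | T
The formula is true on 15 of the 16 rows.

15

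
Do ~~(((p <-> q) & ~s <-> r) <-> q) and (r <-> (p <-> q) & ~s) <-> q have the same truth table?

p | q | r | s | φ | ψ
- | - | - | - | - | -
0 | 0 | 0 | 0 | 1 | 1
0 | 0 | 0 | 1 | 0 | 0
0 | 0 | 1 | 0 | 0 | 0
0 | 0 | 1 | 1 | 1 | 1
0 | 1 | 0 | 0 | 1 | 1
0 | 1 | 0 | 1 | 1 | 1
0 | 1 | 1 | 0 | 0 | 0
0 | 1 | 1 | 1 | 0 | 0
1 | 0 | 0 | 0 | 0 | 0
1 | 0 | 0 | 1 | 0 | 0
1 | 0 | 1 | 0 | 1 | 1
1 | 0 | 1 | 1 | 1 | 1
1 | 1 | 0 | 0 | 0 | 0
1 | 1 | 0 | 1 | 1 | 1
1 | 1 | 1 | 0 | 1 | 1
1 | 1 | 1 | 1 | 0 | 0
The columns for φ and ψ agree on every row, so they are logically equivalent.

equivalent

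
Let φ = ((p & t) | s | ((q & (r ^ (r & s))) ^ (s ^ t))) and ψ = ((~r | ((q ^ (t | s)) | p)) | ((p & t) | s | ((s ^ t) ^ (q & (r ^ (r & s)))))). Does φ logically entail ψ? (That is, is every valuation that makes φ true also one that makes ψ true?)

yes

p  q  r  s  t  |  φ  ψ
1  1  1  1  1  |  1  1
1  1  1  1  0  |  1  1
1  1  1  0  1  |  1  1
1  1  1  0  0  |  1  1
1  1  0  1  1  |  1  1
1  1  0  1  0  |  1  1
1  1  0  0  1  |  1  1
1  1  0  0  0  |  0  1
1  0  1  1  1  |  1  1
1  0  1  1  0  |  1  1
1  0  1  0  1  |  1  1
1  0  1  0  0  |  0  1
1  0  0  1  1  |  1  1
1  0  0  1  0  |  1  1
1  0  0  0  1  |  1  1
1  0  0  0  0  |  0  1
0  1  1  1  1  |  1  1
0  1  1  1  0  |  1  1
0  1  1  0  1  |  0  0
0  1  1  0  0  |  1  1
0  1  0  1  1  |  1  1
0  1  0  1  0  |  1  1
0  1  0  0  1  |  1  1
0  1  0  0  0  |  0  1
0  0  1  1  1  |  1  1
0  0  1  1  0  |  1  1
0  0  1  0  1  |  1  1
0  0  1  0  0  |  0  0
0  0  0  1  1  |  1  1
0  0  0  1  0  |  1  1
0  0  0  0  1  |  1  1
0  0  0  0  0  |  0  1
In every row where φ is true, ψ is also true, so φ ⊨ ψ.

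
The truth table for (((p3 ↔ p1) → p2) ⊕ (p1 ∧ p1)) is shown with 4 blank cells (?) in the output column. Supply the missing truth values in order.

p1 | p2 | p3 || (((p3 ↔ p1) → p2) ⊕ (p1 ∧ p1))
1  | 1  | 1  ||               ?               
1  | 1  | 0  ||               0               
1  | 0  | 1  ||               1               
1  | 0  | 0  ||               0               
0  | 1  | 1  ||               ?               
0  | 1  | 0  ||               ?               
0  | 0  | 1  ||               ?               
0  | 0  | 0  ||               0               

Row p1=1, p2=1, p3=1: ((p3 ↔ p1) → p2) = 1, (p1 ∧ p1) = 1, so (((p3 ↔ p1) → p2) ⊕ (p1 ∧ p1)) = 0.
Row p1=0, p2=1, p3=1: ((p3 ↔ p1) → p2) = 1, (p1 ∧ p1) = 0, so (((p3 ↔ p1) → p2) ⊕ (p1 ∧ p1)) = 1.
Row p1=0, p2=1, p3=0: ((p3 ↔ p1) → p2) = 1, (p1 ∧ p1) = 0, so (((p3 ↔ p1) → p2) ⊕ (p1 ∧ p1)) = 1.
Row p1=0, p2=0, p3=1: ((p3 ↔ p1) → p2) = 1, (p1 ∧ p1) = 0, so (((p3 ↔ p1) → p2) ⊕ (p1 ∧ p1)) = 1.

0, 1, 1, 1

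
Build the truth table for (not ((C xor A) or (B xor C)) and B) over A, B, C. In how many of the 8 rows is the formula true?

1

A | B | C || (C xor A) | (B xor C) | ((C xor A) or (B xor C)) | not ((C xor A) or (B xor C)) | φ
0 | 0 | 0 ||     0     |     0     |            0             |              1               | 0
0 | 0 | 1 ||     1     |     1     |            1             |              0               | 0
0 | 1 | 0 ||     0     |     1     |            1             |              0               | 0
0 | 1 | 1 ||     1     |     0     |            1             |              0               | 0
1 | 0 | 0 ||     1     |     0     |            1             |              0               | 0
1 | 0 | 1 ||     0     |     1     |            1             |              0               | 0
1 | 1 | 0 ||     1     |     1     |            1             |              0               | 0
1 | 1 | 1 ||     0     |     0     |            0             |              1               | 1
The formula is true on 1 of the 8 rows.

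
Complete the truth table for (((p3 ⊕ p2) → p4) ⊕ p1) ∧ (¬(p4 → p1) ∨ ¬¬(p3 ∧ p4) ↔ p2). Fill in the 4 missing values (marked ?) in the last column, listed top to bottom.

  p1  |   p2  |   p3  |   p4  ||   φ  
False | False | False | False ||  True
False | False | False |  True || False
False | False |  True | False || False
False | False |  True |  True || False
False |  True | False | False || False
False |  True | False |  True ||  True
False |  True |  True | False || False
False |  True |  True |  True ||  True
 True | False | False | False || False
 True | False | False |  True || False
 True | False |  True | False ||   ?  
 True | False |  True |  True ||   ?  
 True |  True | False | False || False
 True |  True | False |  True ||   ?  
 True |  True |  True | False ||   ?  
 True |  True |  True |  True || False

Row p1=True, p2=False, p3=True, p4=False: (((p3 ⊕ p2) → p4) ⊕ p1) = True, (¬(p4 → p1) ∨ ¬¬(p3 ∧ p4) ↔ p2) = True, so the formula = True.
Row p1=True, p2=False, p3=True, p4=True: (((p3 ⊕ p2) → p4) ⊕ p1) = False, (¬(p4 → p1) ∨ ¬¬(p3 ∧ p4) ↔ p2) = False, so the formula = False.
Row p1=True, p2=True, p3=False, p4=True: (((p3 ⊕ p2) → p4) ⊕ p1) = False, (¬(p4 → p1) ∨ ¬¬(p3 ∧ p4) ↔ p2) = False, so the formula = False.
Row p1=True, p2=True, p3=True, p4=False: (((p3 ⊕ p2) → p4) ⊕ p1) = False, (¬(p4 → p1) ∨ ¬¬(p3 ∧ p4) ↔ p2) = False, so the formula = False.

True, False, False, False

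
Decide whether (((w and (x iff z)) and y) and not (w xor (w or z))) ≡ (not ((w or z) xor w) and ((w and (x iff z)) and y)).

equivalent

x | y | z | w || φ | ψ
F | F | F | F || F | F
F | F | F | T || F | F
F | F | T | F || F | F
F | F | T | T || F | F
F | T | F | F || F | F
F | T | F | T || T | T
F | T | T | F || F | F
F | T | T | T || F | F
T | F | F | F || F | F
T | F | F | T || F | F
T | F | T | F || F | F
T | F | T | T || F | F
T | T | F | F || F | F
T | T | F | T || F | F
T | T | T | F || F | F
T | T | T | T || T | T
The columns for φ and ψ agree on every row, so they are logically equivalent.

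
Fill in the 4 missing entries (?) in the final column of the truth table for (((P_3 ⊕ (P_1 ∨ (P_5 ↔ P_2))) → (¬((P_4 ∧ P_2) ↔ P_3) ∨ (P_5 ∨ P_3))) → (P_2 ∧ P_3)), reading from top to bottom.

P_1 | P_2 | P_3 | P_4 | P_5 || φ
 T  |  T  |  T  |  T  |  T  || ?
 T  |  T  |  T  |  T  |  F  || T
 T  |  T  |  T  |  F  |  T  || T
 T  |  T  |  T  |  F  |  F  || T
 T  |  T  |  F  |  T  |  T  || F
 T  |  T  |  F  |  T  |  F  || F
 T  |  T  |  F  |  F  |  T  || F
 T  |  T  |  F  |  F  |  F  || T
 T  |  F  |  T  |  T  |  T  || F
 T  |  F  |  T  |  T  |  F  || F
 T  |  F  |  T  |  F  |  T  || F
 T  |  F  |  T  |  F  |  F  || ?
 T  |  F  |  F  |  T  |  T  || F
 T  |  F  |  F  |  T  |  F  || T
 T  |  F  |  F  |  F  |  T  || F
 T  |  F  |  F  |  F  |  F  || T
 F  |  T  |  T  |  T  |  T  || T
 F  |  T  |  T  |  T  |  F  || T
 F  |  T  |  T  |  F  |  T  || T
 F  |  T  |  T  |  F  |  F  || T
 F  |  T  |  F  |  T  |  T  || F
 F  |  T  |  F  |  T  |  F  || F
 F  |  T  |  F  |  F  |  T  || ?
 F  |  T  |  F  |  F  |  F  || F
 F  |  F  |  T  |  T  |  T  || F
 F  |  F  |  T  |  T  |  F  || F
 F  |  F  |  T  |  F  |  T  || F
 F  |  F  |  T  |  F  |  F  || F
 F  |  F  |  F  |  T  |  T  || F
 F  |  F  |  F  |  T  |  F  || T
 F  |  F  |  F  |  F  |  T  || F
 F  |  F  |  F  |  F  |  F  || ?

T, F, F, T

Row P_1=T, P_2=T, P_3=T, P_4=T, P_5=T: ((P_3 ⊕ (P_1 ∨ (P_5 ↔ P_2))) → (¬((P_4 ∧ P_2) ↔ P_3) ∨ (P_5 ∨ P_3))) = T, (P_2 ∧ P_3) = T, so the formula = T.
Row P_1=T, P_2=F, P_3=T, P_4=F, P_5=F: ((P_3 ⊕ (P_1 ∨ (P_5 ↔ P_2))) → (¬((P_4 ∧ P_2) ↔ P_3) ∨ (P_5 ∨ P_3))) = T, (P_2 ∧ P_3) = F, so the formula = F.
Row P_1=F, P_2=T, P_3=F, P_4=F, P_5=T: ((P_3 ⊕ (P_1 ∨ (P_5 ↔ P_2))) → (¬((P_4 ∧ P_2) ↔ P_3) ∨ (P_5 ∨ P_3))) = T, (P_2 ∧ P_3) = F, so the formula = F.
Row P_1=F, P_2=F, P_3=F, P_4=F, P_5=F: ((P_3 ⊕ (P_1 ∨ (P_5 ↔ P_2))) → (¬((P_4 ∧ P_2) ↔ P_3) ∨ (P_5 ∨ P_3))) = F, (P_2 ∧ P_3) = F, so the formula = T.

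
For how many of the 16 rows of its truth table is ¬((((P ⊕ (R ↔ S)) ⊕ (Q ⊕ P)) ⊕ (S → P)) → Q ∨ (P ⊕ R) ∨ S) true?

1

P | Q | R | S || (R ↔ S) | (P ⊕ (R ↔ S)) | (Q ⊕ P) | ((P ⊕ (R ↔ S)) ⊕ (Q ⊕ P)) | (S → P) | (P ⊕ R) | (Q ∨ (P ⊕ R) ∨ S) | φ
T | T | T | T ||    T    |       F       |    F    |             F             |    T    |    F    |         T         | F
T | T | T | F ||    F    |       T       |    F    |             T             |    T    |    F    |         T         | F
T | T | F | T ||    F    |       T       |    F    |             T             |    T    |    T    |         T         | F
T | T | F | F ||    T    |       F       |    F    |             F             |    T    |    T    |         T         | F
T | F | T | T ||    T    |       F       |    T    |             T             |    T    |    F    |         T         | F
T | F | T | F ||    F    |       T       |    T    |             F             |    T    |    F    |         F         | T
T | F | F | T ||    F    |       T       |    T    |             F             |    T    |    T    |         T         | F
T | F | F | F ||    T    |       F       |    T    |             T             |    T    |    T    |         T         | F
F | T | T | T ||    T    |       T       |    T    |             F             |    F    |    T    |         T         | F
F | T | T | F ||    F    |       F       |    T    |             T             |    T    |    T    |         T         | F
F | T | F | T ||    F    |       F       |    T    |             T             |    F    |    F    |         T         | F
F | T | F | F ||    T    |       T       |    T    |             F             |    T    |    F    |         T         | F
F | F | T | T ||    T    |       T       |    F    |             T             |    F    |    T    |         T         | F
F | F | T | F ||    F    |       F       |    F    |             F             |    T    |    T    |         T         | F
F | F | F | T ||    F    |       F       |    F    |             F             |    F    |    F    |         T         | F
F | F | F | F ||    T    |       T       |    F    |             T             |    T    |    F    |         F         | F
The formula is true on 1 of the 16 rows.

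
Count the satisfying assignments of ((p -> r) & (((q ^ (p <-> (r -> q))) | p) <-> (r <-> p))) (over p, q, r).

p  q  r     (p -> r)  (r -> q)  (p <-> (r -> q))  (q ^ (p <-> (r -> q)))  ((q ^ (p <-> (r -> q))) | p)  (r <-> p)  φ
T  T  T        T         T             T                    F                          T                    T      T
T  T  F        F         T             T                    F                          T                    F      F
T  F  T        T         F             F                    F                          T                    T      T
T  F  F        F         T             T                    T                          T                    F      F
F  T  T        T         T             F                    T                          T                    F      F
F  T  F        T         T             F                    T                          T                    T      T
F  F  T        T         F             T                    T                          T                    F      F
F  F  F        T         T             F                    F                          F                    T      F
The formula is true on 3 of the 8 rows.

3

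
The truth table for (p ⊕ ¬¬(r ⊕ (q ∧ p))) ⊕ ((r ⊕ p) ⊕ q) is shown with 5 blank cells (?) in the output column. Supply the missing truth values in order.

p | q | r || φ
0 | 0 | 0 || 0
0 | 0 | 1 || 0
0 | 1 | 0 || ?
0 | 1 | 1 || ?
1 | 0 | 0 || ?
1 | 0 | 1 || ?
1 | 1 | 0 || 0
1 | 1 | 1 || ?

Row p=0, q=1, r=0: (p ⊕ ¬¬(r ⊕ (q ∧ p))) = 0, ((r ⊕ p) ⊕ q) = 1, so the formula = 1.
Row p=0, q=1, r=1: (p ⊕ ¬¬(r ⊕ (q ∧ p))) = 1, ((r ⊕ p) ⊕ q) = 0, so the formula = 1.
Row p=1, q=0, r=0: (p ⊕ ¬¬(r ⊕ (q ∧ p))) = 1, ((r ⊕ p) ⊕ q) = 1, so the formula = 0.
Row p=1, q=0, r=1: (p ⊕ ¬¬(r ⊕ (q ∧ p))) = 0, ((r ⊕ p) ⊕ q) = 0, so the formula = 0.
Row p=1, q=1, r=1: (p ⊕ ¬¬(r ⊕ (q ∧ p))) = 1, ((r ⊕ p) ⊕ q) = 1, so the formula = 0.

1, 1, 0, 0, 0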